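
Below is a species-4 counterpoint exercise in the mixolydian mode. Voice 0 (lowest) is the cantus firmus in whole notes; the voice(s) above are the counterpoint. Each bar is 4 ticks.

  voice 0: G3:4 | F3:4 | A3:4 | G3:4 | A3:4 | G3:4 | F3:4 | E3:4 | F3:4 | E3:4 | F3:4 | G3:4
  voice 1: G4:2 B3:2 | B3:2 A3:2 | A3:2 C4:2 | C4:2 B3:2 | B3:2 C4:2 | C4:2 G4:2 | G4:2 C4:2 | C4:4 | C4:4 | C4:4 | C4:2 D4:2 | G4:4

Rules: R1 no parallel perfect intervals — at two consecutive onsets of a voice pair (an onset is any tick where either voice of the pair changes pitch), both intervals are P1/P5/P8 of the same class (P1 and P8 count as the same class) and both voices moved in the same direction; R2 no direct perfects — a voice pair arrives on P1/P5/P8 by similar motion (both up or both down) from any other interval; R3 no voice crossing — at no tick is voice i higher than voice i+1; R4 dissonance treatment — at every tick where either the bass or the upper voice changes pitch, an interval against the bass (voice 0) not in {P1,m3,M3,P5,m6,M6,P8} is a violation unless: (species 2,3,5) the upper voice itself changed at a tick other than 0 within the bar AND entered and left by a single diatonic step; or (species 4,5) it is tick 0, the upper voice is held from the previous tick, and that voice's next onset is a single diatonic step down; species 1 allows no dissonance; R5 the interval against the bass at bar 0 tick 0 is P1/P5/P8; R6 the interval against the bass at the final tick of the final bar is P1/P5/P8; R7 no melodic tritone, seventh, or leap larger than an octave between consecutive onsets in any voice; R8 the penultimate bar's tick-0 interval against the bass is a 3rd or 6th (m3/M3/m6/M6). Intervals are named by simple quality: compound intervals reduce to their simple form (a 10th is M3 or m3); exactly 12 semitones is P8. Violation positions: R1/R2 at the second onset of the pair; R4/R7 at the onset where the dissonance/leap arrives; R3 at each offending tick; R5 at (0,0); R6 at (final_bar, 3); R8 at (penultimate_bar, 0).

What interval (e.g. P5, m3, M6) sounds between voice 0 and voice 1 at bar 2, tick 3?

m3

voice 0=A3 voice 1=C4 -> m3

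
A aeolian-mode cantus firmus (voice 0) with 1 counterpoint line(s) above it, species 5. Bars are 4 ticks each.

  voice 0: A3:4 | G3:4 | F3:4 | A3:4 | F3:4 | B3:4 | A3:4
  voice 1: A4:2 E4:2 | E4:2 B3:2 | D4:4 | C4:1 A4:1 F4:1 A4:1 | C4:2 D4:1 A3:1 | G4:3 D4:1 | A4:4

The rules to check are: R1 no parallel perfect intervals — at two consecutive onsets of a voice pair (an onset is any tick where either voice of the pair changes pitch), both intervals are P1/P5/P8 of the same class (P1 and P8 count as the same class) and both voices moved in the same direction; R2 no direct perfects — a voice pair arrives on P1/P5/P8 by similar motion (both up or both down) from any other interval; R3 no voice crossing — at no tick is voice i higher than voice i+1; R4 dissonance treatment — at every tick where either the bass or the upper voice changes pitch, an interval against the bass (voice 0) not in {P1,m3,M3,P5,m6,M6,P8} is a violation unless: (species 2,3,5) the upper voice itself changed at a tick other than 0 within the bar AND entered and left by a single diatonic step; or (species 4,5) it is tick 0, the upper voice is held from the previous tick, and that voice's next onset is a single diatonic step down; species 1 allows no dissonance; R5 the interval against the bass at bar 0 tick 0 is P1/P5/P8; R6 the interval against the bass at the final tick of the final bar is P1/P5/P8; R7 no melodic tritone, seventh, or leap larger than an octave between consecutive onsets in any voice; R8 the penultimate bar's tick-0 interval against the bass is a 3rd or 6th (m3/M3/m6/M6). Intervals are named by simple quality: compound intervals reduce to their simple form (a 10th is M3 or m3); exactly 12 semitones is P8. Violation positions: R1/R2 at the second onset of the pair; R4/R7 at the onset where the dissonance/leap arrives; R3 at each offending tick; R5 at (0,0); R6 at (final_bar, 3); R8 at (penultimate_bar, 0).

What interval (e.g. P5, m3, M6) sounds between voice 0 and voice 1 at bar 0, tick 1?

P8

voice 0=A3 voice 1=A4 -> P8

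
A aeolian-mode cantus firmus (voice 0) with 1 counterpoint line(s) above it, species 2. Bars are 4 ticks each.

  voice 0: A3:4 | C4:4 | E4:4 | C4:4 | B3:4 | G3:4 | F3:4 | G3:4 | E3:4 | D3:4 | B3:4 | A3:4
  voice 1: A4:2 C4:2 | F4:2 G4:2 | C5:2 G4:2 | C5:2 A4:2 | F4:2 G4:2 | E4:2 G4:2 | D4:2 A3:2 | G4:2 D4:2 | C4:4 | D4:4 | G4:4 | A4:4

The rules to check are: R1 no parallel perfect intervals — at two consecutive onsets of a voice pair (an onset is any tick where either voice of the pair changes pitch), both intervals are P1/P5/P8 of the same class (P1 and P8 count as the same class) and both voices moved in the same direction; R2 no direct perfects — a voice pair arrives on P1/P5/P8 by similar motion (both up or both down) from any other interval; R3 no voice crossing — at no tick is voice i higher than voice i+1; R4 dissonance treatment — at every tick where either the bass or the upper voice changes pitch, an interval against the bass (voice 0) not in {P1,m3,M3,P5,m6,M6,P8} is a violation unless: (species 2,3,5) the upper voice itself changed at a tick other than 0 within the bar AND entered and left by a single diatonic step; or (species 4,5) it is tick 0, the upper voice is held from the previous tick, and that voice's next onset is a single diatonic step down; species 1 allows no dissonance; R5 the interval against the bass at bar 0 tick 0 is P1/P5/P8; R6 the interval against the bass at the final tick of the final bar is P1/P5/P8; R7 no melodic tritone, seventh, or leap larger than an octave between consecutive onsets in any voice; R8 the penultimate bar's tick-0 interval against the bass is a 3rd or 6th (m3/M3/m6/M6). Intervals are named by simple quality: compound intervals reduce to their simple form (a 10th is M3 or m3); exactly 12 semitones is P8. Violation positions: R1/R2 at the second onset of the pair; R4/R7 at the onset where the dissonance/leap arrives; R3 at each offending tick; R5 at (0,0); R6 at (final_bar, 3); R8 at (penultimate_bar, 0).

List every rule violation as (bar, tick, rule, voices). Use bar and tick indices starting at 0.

(1, 0, R4, (0, 1))
(4, 0, R4, (0, 1))
(7, 0, R2, (0, 1))
(7, 0, R7, (1,))

bar 0: v0=A3 v1=A4 downbeat P8
bar 1: v0=C4 v1=F4 downbeat P4
bar 2: v0=E4 v1=C5 downbeat m6
bar 3: v0=C4 v1=C5 downbeat P8
bar 4: v0=B3 v1=F4 downbeat TT
bar 5: v0=G3 v1=E4 downbeat M6
bar 6: v0=F3 v1=D4 downbeat M6
bar 7: v0=G3 v1=G4 downbeat P8
bar 8: v0=E3 v1=C4 downbeat m6
bar 9: v0=D3 v1=D4 downbeat P8
bar 10: v0=B3 v1=G4 downbeat m6
bar 11: v0=A3 v1=A4 downbeat P8
  -> R4 @ bar 1 tick 0 v(0, 1): C4/F4 P4 untreated
  -> R4 @ bar 4 tick 0 v(0, 1): B3/F4 TT untreated
  -> R2 @ bar 7 tick 0 v(0, 1): F3/A3 M3 -> G3/G4 P8 similar
  -> R7 @ bar 7 tick 0 v(1,): A3->G4 leap 10st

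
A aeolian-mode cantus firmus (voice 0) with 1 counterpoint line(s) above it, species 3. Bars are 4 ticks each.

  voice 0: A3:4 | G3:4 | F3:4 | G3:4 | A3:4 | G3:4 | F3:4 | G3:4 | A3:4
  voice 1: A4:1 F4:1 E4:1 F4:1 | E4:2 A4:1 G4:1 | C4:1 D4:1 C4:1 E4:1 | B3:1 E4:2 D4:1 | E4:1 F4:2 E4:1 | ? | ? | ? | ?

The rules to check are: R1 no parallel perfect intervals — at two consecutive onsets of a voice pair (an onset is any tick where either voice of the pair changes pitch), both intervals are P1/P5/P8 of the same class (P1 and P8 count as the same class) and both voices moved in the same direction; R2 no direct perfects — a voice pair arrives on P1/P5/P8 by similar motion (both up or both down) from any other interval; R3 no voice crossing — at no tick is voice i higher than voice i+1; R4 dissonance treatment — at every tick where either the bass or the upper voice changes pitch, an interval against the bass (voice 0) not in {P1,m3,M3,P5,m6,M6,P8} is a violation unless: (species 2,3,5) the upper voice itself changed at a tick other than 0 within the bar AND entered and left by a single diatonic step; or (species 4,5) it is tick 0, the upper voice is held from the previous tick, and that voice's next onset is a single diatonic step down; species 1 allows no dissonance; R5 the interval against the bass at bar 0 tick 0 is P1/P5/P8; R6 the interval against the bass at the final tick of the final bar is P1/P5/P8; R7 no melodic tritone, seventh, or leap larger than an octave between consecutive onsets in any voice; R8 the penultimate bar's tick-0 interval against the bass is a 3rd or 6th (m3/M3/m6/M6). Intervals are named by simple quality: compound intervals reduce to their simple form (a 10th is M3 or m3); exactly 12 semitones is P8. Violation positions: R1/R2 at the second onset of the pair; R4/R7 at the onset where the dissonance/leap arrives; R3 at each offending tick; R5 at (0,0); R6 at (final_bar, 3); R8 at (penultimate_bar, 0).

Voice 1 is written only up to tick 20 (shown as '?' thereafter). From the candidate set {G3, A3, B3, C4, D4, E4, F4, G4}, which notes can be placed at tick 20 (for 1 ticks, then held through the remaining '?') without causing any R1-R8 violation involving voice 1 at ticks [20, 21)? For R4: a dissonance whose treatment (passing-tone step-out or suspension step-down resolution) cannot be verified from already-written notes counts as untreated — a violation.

{B3, E4, G4}

G3: violates R2
A3: violates R4
B3: legal
C4: violates R4
D4: violates R1
E4: legal
F4: violates R4
G4: legal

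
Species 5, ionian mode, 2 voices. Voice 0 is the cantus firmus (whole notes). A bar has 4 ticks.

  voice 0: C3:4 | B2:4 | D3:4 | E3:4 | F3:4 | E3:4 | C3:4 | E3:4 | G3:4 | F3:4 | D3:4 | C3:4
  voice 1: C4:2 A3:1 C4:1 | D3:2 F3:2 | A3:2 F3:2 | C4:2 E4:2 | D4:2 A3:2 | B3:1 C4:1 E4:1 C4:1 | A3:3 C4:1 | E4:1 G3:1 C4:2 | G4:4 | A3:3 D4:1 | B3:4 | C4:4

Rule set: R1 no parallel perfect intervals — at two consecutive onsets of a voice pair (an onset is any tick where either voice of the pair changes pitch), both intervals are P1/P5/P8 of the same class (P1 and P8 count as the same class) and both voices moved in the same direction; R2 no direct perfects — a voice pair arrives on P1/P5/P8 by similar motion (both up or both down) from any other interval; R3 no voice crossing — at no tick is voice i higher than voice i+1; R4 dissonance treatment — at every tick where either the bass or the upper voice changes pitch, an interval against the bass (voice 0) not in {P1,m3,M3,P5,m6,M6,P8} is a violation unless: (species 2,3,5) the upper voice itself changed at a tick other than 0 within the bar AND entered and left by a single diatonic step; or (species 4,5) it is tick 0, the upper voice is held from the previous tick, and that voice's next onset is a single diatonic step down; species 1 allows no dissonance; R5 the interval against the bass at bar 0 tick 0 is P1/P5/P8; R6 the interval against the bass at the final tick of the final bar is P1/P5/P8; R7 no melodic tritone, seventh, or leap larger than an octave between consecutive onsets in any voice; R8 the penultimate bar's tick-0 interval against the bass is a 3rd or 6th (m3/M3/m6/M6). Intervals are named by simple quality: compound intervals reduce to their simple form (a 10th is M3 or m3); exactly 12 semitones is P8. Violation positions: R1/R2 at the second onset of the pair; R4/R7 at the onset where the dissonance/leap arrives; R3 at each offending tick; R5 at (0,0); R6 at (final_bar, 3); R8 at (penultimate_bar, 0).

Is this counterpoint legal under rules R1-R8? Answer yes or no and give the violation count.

bar 0: v0=C3 v1=C4 (P8)
bar 1: v0=B2 v1=D3 (m3)
bar 2: v0=D3 v1=A3 (P5)
bar 3: v0=E3 v1=C4 (m6)
bar 4: v0=F3 v1=D4 (M6)
bar 5: v0=E3 v1=B3 (P5)
bar 6: v0=C3 v1=A3 (M6)
bar 7: v0=E3 v1=E4 (P8)
bar 8: v0=G3 v1=G4 (P8)
bar 9: v0=F3 v1=A3 (M3)
bar 10: v0=D3 v1=B3 (M6)
bar 11: v0=C3 v1=C4 (P8)
  R7 @ bar1.0: C4->D3 leap 10st
  R4 @ bar1.2: B2/F3 TT untreated
  R2 @ bar2.0: B2/F3 TT -> D3/A3 P5 similar
  R1 @ bar7.0: C3/C4 P8 -> E3/E4 P8 similar
  R2 @ bar8.0: E3/C4 m6 -> G3/G4 P8 similar
  R7 @ bar9.0: G4->A3 leap 10st

No (6 violations)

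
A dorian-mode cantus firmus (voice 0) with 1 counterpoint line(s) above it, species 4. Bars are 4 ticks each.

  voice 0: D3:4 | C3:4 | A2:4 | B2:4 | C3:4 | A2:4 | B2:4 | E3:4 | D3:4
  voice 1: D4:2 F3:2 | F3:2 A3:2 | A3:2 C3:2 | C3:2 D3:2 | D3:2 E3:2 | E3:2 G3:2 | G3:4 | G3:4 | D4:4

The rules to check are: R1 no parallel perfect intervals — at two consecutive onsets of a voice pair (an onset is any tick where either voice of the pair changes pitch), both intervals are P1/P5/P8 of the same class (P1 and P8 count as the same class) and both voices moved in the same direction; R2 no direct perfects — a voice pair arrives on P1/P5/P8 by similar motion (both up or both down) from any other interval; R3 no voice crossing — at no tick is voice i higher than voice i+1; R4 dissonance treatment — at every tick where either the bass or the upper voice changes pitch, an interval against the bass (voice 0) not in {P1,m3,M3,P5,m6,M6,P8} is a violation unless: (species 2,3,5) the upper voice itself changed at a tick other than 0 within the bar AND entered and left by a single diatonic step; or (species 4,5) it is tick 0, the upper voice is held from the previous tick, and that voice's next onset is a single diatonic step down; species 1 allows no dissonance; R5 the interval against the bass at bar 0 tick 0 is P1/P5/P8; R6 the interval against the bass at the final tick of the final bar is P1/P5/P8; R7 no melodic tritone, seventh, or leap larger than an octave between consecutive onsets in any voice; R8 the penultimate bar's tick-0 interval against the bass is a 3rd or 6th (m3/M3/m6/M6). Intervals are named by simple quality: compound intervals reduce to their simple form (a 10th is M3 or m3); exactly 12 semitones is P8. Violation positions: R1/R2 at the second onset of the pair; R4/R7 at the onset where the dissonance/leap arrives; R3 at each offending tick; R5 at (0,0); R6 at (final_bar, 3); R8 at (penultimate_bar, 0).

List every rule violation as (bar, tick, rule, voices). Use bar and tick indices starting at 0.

bar 0: v0=D3 v1=D4 downbeat P8
bar 1: v0=C3 v1=F3 downbeat P4
bar 2: v0=A2 v1=A3 downbeat P8
bar 3: v0=B2 v1=C3 downbeat m2
bar 4: v0=C3 v1=D3 downbeat M2
bar 5: v0=A2 v1=E3 downbeat P5
bar 6: v0=B2 v1=G3 downbeat m6
bar 7: v0=E3 v1=G3 downbeat m3
bar 8: v0=D3 v1=D4 downbeat P8
  -> R4 @ bar 1 tick 0 v(0, 1): C3/F3 P4 untreated
  -> R4 @ bar 3 tick 0 v(0, 1): B2/C3 m2 untreated
  -> R4 @ bar 4 tick 0 v(0, 1): C3/D3 M2 untreated
  -> R4 @ bar 5 tick 2 v(0, 1): A2/G3 m7 untreated

(1, 0, R4, (0, 1))
(3, 0, R4, (0, 1))
(4, 0, R4, (0, 1))
(5, 2, R4, (0, 1))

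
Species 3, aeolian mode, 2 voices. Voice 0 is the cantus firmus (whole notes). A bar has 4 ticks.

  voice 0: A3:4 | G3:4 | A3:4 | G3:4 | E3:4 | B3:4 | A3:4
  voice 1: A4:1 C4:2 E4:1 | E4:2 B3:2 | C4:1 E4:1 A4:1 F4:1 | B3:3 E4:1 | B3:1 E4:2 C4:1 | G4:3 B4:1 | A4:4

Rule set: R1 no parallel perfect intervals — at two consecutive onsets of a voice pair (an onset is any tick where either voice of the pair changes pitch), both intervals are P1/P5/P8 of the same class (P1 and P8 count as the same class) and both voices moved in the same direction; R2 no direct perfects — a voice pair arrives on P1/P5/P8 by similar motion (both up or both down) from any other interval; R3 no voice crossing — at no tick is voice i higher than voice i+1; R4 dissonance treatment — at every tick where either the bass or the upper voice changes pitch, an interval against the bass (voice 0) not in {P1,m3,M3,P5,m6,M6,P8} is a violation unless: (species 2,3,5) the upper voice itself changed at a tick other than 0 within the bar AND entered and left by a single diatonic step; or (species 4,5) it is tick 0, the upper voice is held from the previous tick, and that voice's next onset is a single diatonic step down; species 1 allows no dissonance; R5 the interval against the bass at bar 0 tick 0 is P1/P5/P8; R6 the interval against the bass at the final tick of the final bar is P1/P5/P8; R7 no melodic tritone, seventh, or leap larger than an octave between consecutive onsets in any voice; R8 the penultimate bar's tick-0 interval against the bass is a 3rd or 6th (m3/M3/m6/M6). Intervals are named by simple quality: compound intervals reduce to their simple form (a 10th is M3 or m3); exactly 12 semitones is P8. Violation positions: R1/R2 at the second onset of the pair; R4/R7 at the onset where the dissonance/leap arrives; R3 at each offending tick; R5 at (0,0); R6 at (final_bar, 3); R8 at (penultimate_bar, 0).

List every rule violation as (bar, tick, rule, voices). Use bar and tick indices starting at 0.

(3, 0, R7, (1,))
(4, 0, R2, (0, 1))
(6, 0, R1, (0, 1))

bar 0: v0=A3 v1=A4 downbeat P8
bar 1: v0=G3 v1=E4 downbeat M6
bar 2: v0=A3 v1=C4 downbeat m3
bar 3: v0=G3 v1=B3 downbeat M3
bar 4: v0=E3 v1=B3 downbeat P5
bar 5: v0=B3 v1=G4 downbeat m6
bar 6: v0=A3 v1=A4 downbeat P8
  -> R7 @ bar 3 tick 0 v(1,): F4->B3 leap 6st
  -> R2 @ bar 4 tick 0 v(0, 1): G3/E4 M6 -> E3/B3 P5 similar
  -> R1 @ bar 6 tick 0 v(0, 1): B3/B4 P8 -> A3/A4 P8 similar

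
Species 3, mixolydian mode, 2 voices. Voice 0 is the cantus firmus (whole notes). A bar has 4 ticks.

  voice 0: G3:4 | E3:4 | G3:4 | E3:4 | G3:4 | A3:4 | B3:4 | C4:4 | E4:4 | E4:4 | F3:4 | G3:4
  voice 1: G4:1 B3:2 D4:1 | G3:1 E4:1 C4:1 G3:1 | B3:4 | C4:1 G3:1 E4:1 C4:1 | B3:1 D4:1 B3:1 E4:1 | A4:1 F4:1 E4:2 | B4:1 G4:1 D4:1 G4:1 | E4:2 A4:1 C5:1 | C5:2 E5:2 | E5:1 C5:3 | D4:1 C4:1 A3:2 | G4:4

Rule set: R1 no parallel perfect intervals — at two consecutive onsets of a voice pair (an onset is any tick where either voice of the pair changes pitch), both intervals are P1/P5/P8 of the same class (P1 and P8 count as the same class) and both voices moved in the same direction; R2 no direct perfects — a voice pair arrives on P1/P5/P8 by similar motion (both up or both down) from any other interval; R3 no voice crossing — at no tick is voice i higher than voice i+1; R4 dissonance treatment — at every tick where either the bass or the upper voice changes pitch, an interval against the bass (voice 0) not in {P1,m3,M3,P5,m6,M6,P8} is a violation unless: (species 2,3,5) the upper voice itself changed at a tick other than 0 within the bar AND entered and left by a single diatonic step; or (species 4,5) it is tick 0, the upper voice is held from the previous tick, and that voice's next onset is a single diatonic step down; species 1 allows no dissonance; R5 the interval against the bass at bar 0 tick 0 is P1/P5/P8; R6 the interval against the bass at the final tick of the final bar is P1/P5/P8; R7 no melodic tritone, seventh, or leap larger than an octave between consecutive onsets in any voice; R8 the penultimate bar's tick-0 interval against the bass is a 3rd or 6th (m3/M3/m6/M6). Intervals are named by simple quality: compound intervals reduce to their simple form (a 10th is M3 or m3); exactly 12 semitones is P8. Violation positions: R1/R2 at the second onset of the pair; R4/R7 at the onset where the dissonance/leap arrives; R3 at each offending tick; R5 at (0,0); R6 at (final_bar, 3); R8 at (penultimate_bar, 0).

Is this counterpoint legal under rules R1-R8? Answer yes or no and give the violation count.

bar 0: v0=G3 v1=G4 (P8)
bar 1: v0=E3 v1=G3 (m3)
bar 2: v0=G3 v1=B3 (M3)
bar 3: v0=E3 v1=C4 (m6)
bar 4: v0=G3 v1=B3 (M3)
bar 5: v0=A3 v1=A4 (P8)
bar 6: v0=B3 v1=B4 (P8)
bar 7: v0=C4 v1=E4 (M3)
bar 8: v0=E4 v1=C5 (m6)
bar 9: v0=E4 v1=E5 (P8)
bar 10: v0=F3 v1=D4 (M6)
bar 11: v0=G3 v1=G4 (P8)
  R2 @ bar5.0: G3/E4 M6 -> A3/A4 P8 similar
  R2 @ bar6.0: A3/E4 P5 -> B3/B4 P8 similar
  R7 @ bar10.0: E4->F3 leap 11st
  R7 @ bar10.0: C5->D4 leap 10st
  R2 @ bar11.0: F3/A3 M3 -> G3/G4 P8 similar
  R7 @ bar11.0: A3->G4 leap 10st

No (6 violations)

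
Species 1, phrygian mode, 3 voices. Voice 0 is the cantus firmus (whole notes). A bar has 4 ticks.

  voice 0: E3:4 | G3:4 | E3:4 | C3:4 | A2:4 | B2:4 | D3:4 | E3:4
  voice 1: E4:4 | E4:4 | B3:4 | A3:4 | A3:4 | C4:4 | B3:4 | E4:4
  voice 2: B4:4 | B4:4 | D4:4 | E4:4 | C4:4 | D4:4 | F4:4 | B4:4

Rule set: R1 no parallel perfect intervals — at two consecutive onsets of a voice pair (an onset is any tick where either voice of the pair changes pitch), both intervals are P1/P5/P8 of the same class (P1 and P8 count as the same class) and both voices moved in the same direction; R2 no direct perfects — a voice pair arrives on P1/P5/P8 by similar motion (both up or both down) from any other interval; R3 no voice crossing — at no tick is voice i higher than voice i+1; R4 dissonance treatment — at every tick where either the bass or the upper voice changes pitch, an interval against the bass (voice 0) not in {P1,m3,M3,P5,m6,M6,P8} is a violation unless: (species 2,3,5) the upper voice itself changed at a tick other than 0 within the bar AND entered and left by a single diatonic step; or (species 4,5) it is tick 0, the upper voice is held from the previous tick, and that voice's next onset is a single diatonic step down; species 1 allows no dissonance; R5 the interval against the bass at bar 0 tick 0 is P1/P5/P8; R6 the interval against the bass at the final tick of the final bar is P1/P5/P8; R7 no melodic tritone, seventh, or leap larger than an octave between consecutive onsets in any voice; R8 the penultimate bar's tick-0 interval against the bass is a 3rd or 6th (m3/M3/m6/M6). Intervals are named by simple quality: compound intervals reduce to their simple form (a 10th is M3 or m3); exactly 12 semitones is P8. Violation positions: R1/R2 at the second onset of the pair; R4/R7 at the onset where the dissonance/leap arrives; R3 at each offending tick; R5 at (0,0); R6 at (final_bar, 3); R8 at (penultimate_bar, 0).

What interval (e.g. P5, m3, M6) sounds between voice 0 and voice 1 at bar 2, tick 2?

voice 0=E3 voice 1=B3 -> P5

P5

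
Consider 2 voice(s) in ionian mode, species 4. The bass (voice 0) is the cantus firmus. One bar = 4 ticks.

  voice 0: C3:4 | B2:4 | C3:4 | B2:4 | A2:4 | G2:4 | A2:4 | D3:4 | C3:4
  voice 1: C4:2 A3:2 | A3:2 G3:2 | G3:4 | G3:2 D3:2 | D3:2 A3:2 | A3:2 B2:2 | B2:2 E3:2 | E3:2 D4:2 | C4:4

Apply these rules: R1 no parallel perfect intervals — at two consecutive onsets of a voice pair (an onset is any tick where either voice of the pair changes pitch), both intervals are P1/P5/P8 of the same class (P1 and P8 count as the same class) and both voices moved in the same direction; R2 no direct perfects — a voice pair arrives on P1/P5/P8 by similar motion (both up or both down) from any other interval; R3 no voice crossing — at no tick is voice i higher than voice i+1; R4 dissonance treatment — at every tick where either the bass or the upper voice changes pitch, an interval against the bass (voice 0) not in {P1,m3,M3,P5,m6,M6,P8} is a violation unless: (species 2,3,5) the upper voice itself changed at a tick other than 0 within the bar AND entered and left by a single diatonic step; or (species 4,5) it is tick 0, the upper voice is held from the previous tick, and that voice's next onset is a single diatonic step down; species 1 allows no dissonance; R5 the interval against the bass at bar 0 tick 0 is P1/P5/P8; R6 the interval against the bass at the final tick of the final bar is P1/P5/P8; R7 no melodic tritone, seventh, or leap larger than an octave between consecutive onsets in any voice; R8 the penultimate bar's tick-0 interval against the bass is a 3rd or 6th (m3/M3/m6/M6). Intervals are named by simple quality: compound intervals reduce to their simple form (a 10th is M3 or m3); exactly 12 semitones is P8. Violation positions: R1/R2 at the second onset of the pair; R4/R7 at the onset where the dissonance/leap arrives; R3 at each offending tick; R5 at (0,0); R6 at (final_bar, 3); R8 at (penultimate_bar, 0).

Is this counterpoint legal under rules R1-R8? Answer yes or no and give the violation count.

bar 0: v0=C3 v1=C4 (P8)
bar 1: v0=B2 v1=A3 (m7)
bar 2: v0=C3 v1=G3 (P5)
bar 3: v0=B2 v1=G3 (m6)
bar 4: v0=A2 v1=D3 (P4)
bar 5: v0=G2 v1=A3 (M2)
bar 6: v0=A2 v1=B2 (M2)
bar 7: v0=D3 v1=E3 (M2)
bar 8: v0=C3 v1=C4 (P8)
  R4 @ bar4.0: A2/D3 P4 untreated
  R4 @ bar5.0: G2/A3 M2 untreated
  R7 @ bar5.2: A3->B2 leap 10st
  R4 @ bar6.0: A2/B2 M2 untreated
  R4 @ bar7.0: D3/E3 M2 untreated
  R8 @ bar7.0: penult M2 not 3rd/6th
  R7 @ bar7.2: E3->D4 leap 10st
  R1 @ bar8.0: D3/D4 P8 -> C3/C4 P8 similar

No (8 violations)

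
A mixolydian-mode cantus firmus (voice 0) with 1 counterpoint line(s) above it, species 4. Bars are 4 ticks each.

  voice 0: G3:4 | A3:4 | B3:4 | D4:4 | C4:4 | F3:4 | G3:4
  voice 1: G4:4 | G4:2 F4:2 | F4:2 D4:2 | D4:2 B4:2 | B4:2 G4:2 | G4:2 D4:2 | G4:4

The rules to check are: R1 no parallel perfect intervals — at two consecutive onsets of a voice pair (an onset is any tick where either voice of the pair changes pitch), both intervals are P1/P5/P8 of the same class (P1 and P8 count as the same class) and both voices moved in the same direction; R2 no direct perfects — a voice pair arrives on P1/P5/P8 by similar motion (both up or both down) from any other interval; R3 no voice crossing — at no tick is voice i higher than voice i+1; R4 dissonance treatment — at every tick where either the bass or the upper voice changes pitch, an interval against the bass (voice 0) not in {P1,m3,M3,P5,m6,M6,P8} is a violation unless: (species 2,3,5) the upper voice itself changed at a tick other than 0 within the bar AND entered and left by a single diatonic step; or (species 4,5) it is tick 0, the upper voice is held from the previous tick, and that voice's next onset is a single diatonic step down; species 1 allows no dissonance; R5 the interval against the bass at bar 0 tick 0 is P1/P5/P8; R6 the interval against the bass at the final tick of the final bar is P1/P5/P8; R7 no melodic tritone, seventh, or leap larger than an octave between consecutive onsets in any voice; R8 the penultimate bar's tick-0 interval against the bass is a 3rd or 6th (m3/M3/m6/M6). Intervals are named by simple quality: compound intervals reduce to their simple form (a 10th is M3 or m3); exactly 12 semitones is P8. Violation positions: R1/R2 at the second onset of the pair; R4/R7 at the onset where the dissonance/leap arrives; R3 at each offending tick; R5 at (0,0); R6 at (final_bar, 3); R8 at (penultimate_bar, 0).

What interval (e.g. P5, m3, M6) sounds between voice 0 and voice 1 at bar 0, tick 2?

P8

voice 0=G3 voice 1=G4 -> P8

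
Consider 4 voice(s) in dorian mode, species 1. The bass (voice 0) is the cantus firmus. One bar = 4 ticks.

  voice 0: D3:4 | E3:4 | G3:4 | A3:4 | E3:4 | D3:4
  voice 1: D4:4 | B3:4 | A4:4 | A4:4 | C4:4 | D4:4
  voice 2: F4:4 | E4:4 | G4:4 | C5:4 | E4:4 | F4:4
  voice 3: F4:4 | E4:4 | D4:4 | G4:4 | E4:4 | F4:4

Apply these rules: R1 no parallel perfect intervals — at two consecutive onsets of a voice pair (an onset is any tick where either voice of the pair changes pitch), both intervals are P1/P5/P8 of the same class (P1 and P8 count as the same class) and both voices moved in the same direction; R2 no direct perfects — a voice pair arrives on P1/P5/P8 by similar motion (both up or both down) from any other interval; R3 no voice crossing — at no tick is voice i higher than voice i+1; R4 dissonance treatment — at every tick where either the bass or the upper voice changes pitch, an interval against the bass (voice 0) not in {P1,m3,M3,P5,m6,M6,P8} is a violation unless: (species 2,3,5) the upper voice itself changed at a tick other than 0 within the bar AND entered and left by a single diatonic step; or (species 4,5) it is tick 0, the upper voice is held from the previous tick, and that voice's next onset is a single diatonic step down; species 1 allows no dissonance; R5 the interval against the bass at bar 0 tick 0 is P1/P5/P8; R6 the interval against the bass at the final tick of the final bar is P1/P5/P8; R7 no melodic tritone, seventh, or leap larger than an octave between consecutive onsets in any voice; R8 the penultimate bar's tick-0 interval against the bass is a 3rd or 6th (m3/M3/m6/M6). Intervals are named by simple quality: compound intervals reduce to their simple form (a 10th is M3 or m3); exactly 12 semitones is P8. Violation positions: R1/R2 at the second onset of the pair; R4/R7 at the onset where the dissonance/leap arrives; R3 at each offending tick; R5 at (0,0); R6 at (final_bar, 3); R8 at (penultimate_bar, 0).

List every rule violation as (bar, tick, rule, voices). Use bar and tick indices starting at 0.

(0, 0, R5, (0, 2))
(0, 0, R5, (0, 3))
(1, 0, R1, (2, 3))
(2, 0, R1, (0, 2))
(2, 0, R3, (1, 2))
(2, 0, R3, (2, 3))
(2, 0, R4, (0, 1))
(2, 0, R7, (1,))
(2, 1, R3, (1, 2))
(2, 1, R3, (2, 3))
(2, 2, R3, (1, 2))
(2, 2, R3, (2, 3))
(2, 3, R3, (1, 2))
(2, 3, R3, (2, 3))
(3, 0, R3, (2, 3))
(3, 0, R4, (0, 3))
(3, 1, R3, (2, 3))
(3, 2, R3, (2, 3))
(3, 3, R3, (2, 3))
(4, 0, R2, (0, 2))
(4, 0, R2, (0, 3))
(4, 0, R2, (2, 3))
(4, 0, R8, (0, 2))
(4, 0, R8, (0, 3))
(5, 0, R1, (2, 3))
(5, 3, R6, (0, 2))
(5, 3, R6, (0, 3))

bar 0: v0=D3 v1=D4 v2=F4 v3=F4 downbeat m3
bar 1: v0=E3 v1=B3 v2=E4 v3=E4 downbeat P8
bar 2: v0=G3 v1=A4 v2=G4 v3=D4 downbeat P5
bar 3: v0=A3 v1=A4 v2=C5 v3=G4 downbeat m7
bar 4: v0=E3 v1=C4 v2=E4 v3=E4 downbeat P8
bar 5: v0=D3 v1=D4 v2=F4 v3=F4 downbeat m3
  -> R5 @ bar 0 tick 0 v(0, 2): opens on m3
  -> R5 @ bar 0 tick 0 v(0, 3): opens on m3
  -> R1 @ bar 1 tick 0 v(2, 3): F4/F4 P1 -> E4/E4 P1 similar
  -> R1 @ bar 2 tick 0 v(0, 2): E3/E4 P8 -> G3/G4 P8 similar
  -> R3 @ bar 2 tick 0 v(1, 2): A4 above G4
  -> R3 @ bar 2 tick 0 v(2, 3): G4 above D4
  -> R4 @ bar 2 tick 0 v(0, 1): G3/A4 M2 untreated
  -> R7 @ bar 2 tick 0 v(1,): B3->A4 leap 10st
  -> R3 @ bar 2 tick 1 v(1, 2): A4 above G4
  -> R3 @ bar 2 tick 1 v(2, 3): G4 above D4
  -> R3 @ bar 2 tick 2 v(1, 2): A4 above G4
  -> R3 @ bar 2 tick 2 v(2, 3): G4 above D4
  -> R3 @ bar 2 tick 3 v(1, 2): A4 above G4
  -> R3 @ bar 2 tick 3 v(2, 3): G4 above D4
  -> R3 @ bar 3 tick 0 v(2, 3): C5 above G4
  -> R4 @ bar 3 tick 0 v(0, 3): A3/G4 m7 untreated
  -> R3 @ bar 3 tick 1 v(2, 3): C5 above G4
  -> R3 @ bar 3 tick 2 v(2, 3): C5 above G4
  -> R3 @ bar 3 tick 3 v(2, 3): C5 above G4
  -> R2 @ bar 4 tick 0 v(0, 2): A3/C5 m3 -> E3/E4 P8 similar
  -> R2 @ bar 4 tick 0 v(0, 3): A3/G4 m7 -> E3/E4 P8 similar
  -> R2 @ bar 4 tick 0 v(2, 3): C5/G4 P4 -> E4/E4 P1 similar
  -> R8 @ bar 4 tick 0 v(0, 2): penult P8 not 3rd/6th
  -> R8 @ bar 4 tick 0 v(0, 3): penult P8 not 3rd/6th
  -> R1 @ bar 5 tick 0 v(2, 3): E4/E4 P1 -> F4/F4 P1 similar
  -> R6 @ bar 5 tick 3 v(0, 2): closes on m3
  -> R6 @ bar 5 tick 3 v(0, 3): closes on m3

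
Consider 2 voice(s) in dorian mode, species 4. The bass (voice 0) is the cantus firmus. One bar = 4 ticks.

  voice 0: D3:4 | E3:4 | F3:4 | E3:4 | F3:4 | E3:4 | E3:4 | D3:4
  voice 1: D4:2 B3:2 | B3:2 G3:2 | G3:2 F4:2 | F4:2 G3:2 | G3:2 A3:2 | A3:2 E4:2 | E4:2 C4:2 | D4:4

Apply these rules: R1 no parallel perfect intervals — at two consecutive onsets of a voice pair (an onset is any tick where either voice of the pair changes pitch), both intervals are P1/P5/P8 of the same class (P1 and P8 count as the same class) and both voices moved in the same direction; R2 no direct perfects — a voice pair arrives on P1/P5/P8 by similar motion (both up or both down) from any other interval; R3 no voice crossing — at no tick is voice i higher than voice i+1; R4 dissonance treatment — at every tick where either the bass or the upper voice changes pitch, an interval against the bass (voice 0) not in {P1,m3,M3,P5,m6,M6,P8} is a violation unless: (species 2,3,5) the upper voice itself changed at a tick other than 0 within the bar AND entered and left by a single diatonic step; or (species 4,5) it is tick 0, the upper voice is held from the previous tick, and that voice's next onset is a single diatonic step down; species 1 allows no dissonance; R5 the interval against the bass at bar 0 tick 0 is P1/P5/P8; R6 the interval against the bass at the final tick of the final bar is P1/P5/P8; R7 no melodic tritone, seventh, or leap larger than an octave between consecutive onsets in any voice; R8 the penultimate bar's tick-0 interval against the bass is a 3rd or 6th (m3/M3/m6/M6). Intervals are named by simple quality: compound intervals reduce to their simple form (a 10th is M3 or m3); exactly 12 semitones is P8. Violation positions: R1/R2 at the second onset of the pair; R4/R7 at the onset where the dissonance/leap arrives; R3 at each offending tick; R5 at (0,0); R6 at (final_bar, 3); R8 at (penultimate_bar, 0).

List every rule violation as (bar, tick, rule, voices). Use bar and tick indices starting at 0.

bar 0: v0=D3 v1=D4 downbeat P8
bar 1: v0=E3 v1=B3 downbeat P5
bar 2: v0=F3 v1=G3 downbeat M2
bar 3: v0=E3 v1=F4 downbeat m2
bar 4: v0=F3 v1=G3 downbeat M2
bar 5: v0=E3 v1=A3 downbeat P4
bar 6: v0=E3 v1=E4 downbeat P8
bar 7: v0=D3 v1=D4 downbeat P8
  -> R4 @ bar 2 tick 0 v(0, 1): F3/G3 M2 untreated
  -> R7 @ bar 2 tick 2 v(1,): G3->F4 leap 10st
  -> R4 @ bar 3 tick 0 v(0, 1): E3/F4 m2 untreated
  -> R7 @ bar 3 tick 2 v(1,): F4->G3 leap 10st
  -> R4 @ bar 4 tick 0 v(0, 1): F3/G3 M2 untreated
  -> R4 @ bar 5 tick 0 v(0, 1): E3/A3 P4 untreated
  -> R8 @ bar 6 tick 0 v(0, 1): penult P8 not 3rd/6th

(2, 0, R4, (0, 1))
(2, 2, R7, (1,))
(3, 0, R4, (0, 1))
(3, 2, R7, (1,))
(4, 0, R4, (0, 1))
(5, 0, R4, (0, 1))
(6, 0, R8, (0, 1))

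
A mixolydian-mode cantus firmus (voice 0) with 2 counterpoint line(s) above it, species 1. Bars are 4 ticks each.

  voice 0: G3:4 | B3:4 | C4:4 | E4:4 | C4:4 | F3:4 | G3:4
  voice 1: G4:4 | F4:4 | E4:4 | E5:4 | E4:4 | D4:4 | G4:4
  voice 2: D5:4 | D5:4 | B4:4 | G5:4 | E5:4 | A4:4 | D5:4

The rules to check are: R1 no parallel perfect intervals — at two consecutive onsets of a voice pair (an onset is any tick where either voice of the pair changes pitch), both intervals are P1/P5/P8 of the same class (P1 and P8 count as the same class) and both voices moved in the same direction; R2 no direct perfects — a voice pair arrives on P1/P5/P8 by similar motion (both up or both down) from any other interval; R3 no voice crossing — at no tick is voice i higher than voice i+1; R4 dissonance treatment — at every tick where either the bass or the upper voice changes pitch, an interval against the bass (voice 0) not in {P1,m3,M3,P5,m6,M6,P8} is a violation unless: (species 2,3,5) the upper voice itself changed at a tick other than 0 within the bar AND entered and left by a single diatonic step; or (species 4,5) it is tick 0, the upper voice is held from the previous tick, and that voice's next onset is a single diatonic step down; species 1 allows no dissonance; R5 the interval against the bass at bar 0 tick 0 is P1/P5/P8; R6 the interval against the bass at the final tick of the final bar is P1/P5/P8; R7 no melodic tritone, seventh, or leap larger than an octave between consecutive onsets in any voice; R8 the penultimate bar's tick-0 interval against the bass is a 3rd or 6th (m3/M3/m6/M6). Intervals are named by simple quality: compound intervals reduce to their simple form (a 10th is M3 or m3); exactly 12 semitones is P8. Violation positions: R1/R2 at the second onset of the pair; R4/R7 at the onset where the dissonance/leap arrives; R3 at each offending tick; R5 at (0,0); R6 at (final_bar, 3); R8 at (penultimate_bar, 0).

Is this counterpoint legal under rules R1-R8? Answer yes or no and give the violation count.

bar 0: v0=G3 v1=G4 v2=D5 (P5)
bar 1: v0=B3 v1=F4 v2=D5 (m3)
bar 2: v0=C4 v1=E4 v2=B4 (M7)
bar 3: v0=E4 v1=E5 v2=G5 (m3)
bar 4: v0=C4 v1=E4 v2=E5 (M3)
bar 5: v0=F3 v1=D4 v2=A4 (M3)
bar 6: v0=G3 v1=G4 v2=D5 (P5)
  R4 @ bar1.0: B3/F4 TT untreated
  R2 @ bar2.0: F4/D5 M6 -> E4/B4 P5 similar
  R4 @ bar2.0: C4/B4 M7 untreated
  R2 @ bar3.0: C4/E4 M3 -> E4/E5 P8 similar
  R2 @ bar4.0: E5/G5 m3 -> E4/E5 P8 similar
  R2 @ bar5.0: E4/E5 P8 -> D4/A4 P5 similar
  R1 @ bar6.0: D4/A4 P5 -> G4/D5 P5 similar
  R2 @ bar6.0: F3/D4 M6 -> G3/G4 P8 similar
  R2 @ bar6.0: F3/A4 M3 -> G3/D5 P5 similar

No (9 violations)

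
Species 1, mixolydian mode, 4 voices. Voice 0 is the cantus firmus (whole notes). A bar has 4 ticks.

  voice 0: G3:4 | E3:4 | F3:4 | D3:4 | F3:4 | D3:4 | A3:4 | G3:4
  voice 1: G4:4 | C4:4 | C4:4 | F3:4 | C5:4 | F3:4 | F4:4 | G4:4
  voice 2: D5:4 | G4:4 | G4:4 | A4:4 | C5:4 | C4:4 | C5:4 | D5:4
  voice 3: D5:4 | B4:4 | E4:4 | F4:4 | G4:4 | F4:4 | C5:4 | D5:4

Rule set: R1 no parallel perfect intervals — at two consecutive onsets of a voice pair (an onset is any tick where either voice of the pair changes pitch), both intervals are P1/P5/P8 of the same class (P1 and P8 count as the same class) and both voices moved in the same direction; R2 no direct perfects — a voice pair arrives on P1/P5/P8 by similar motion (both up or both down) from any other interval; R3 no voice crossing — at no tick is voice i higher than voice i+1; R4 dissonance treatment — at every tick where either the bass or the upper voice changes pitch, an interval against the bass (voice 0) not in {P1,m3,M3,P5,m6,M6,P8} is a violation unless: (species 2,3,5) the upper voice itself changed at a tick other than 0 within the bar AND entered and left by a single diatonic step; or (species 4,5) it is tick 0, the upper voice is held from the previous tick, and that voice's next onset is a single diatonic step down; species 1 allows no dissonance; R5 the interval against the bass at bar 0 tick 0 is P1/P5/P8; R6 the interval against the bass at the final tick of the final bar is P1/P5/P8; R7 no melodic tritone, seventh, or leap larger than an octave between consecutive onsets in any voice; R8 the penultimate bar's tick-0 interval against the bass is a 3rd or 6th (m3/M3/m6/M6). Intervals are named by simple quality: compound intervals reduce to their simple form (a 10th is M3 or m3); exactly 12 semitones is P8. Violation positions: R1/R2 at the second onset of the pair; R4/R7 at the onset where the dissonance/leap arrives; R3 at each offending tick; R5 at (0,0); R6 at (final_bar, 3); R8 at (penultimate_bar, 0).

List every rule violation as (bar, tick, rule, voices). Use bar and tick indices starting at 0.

bar 0: v0=G3 v1=G4 v2=D5 v3=D5 downbeat P5
bar 1: v0=E3 v1=C4 v2=G4 v3=B4 downbeat P5
bar 2: v0=F3 v1=C4 v2=G4 v3=E4 downbeat M7
bar 3: v0=D3 v1=F3 v2=A4 v3=F4 downbeat m3
bar 4: v0=F3 v1=C5 v2=C5 v3=G4 downbeat M2
bar 5: v0=D3 v1=F3 v2=C4 v3=F4 downbeat m3
bar 6: v0=A3 v1=F4 v2=C5 v3=C5 downbeat m3
bar 7: v0=G3 v1=G4 v2=D5 v3=D5 downbeat P5
  -> R1 @ bar 1 tick 0 v(0, 3): G3/D5 P5 -> E3/B4 P5 similar
  -> R1 @ bar 1 tick 0 v(1, 2): G4/D5 P5 -> C4/G4 P5 similar
  -> R3 @ bar 2 tick 0 v(2, 3): G4 above E4
  -> R4 @ bar 2 tick 0 v(0, 2): F3/G4 M2 untreated
  -> R4 @ bar 2 tick 0 v(0, 3): F3/E4 M7 untreated
  -> R3 @ bar 2 tick 1 v(2, 3): G4 above E4
  -> R3 @ bar 2 tick 2 v(2, 3): G4 above E4
  -> R3 @ bar 2 tick 3 v(2, 3): G4 above E4
  -> R3 @ bar 3 tick 0 v(2, 3): A4 above F4
  -> R3 @ bar 3 tick 1 v(2, 3): A4 above F4
  -> R3 @ bar 3 tick 2 v(2, 3): A4 above F4
  -> R3 @ bar 3 tick 3 v(2, 3): A4 above F4
  -> R1 @ bar 4 tick 0 v(0, 2): D3/A4 P5 -> F3/C5 P5 similar
  -> R2 @ bar 4 tick 0 v(0, 1): D3/F3 m3 -> F3/C5 P5 similar
  -> R2 @ bar 4 tick 0 v(1, 2): F3/A4 M3 -> C5/C5 P1 similar
  -> R3 @ bar 4 tick 0 v(2, 3): C5 above G4
  -> R4 @ bar 4 tick 0 v(0, 3): F3/G4 M2 untreated
  -> R7 @ bar 4 tick 0 v(1,): F3->C5 leap 19st
  -> R3 @ bar 4 tick 1 v(2, 3): C5 above G4
  -> R3 @ bar 4 tick 2 v(2, 3): C5 above G4
  -> R3 @ bar 4 tick 3 v(2, 3): C5 above G4
  -> R2 @ bar 5 tick 0 v(1, 2): C5/C5 P1 -> F3/C4 P5 similar
  -> R2 @ bar 5 tick 0 v(1, 3): C5/G4 P4 -> F3/F4 P8 similar
  -> R4 @ bar 5 tick 0 v(0, 2): D3/C4 m7 untreated
  -> R7 @ bar 5 tick 0 v(1,): C5->F3 leap 19st
  -> R1 @ bar 6 tick 0 v(1, 2): F3/C4 P5 -> F4/C5 P5 similar
  -> R2 @ bar 6 tick 0 v(1, 3): F3/F4 P8 -> F4/C5 P5 similar
  -> R2 @ bar 6 tick 0 v(2, 3): C4/F4 P4 -> C5/C5 P1 similar
  -> R1 @ bar 7 tick 0 v(1, 2): F4/C5 P5 -> G4/D5 P5 similar
  -> R1 @ bar 7 tick 0 v(1, 3): F4/C5 P5 -> G4/D5 P5 similar
  -> R1 @ bar 7 tick 0 v(2, 3): C5/C5 P1 -> D5/D5 P1 similar

(1, 0, R1, (0, 3))
(1, 0, R1, (1, 2))
(2, 0, R3, (2, 3))
(2, 0, R4, (0, 2))
(2, 0, R4, (0, 3))
(2, 1, R3, (2, 3))
(2, 2, R3, (2, 3))
(2, 3, R3, (2, 3))
(3, 0, R3, (2, 3))
(3, 1, R3, (2, 3))
(3, 2, R3, (2, 3))
(3, 3, R3, (2, 3))
(4, 0, R1, (0, 2))
(4, 0, R2, (0, 1))
(4, 0, R2, (1, 2))
(4, 0, R3, (2, 3))
(4, 0, R4, (0, 3))
(4, 0, R7, (1,))
(4, 1, R3, (2, 3))
(4, 2, R3, (2, 3))
(4, 3, R3, (2, 3))
(5, 0, R2, (1, 2))
(5, 0, R2, (1, 3))
(5, 0, R4, (0, 2))
(5, 0, R7, (1,))
(6, 0, R1, (1, 2))
(6, 0, R2, (1, 3))
(6, 0, R2, (2, 3))
(7, 0, R1, (1, 2))
(7, 0, R1, (1, 3))
(7, 0, R1, (2, 3))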